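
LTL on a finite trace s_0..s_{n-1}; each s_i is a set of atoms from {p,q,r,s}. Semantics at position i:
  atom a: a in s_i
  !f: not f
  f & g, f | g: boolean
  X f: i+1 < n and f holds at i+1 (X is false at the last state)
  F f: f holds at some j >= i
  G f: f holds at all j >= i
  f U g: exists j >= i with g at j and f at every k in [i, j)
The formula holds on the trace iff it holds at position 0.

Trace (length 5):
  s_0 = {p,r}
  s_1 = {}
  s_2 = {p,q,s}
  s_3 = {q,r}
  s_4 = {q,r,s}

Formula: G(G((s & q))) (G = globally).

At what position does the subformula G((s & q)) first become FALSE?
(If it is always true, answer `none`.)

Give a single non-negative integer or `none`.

Answer: 0

Derivation:
s_0={p,r}: G((s & q))=False (s & q)=False s=False q=False
s_1={}: G((s & q))=False (s & q)=False s=False q=False
s_2={p,q,s}: G((s & q))=False (s & q)=True s=True q=True
s_3={q,r}: G((s & q))=False (s & q)=False s=False q=True
s_4={q,r,s}: G((s & q))=True (s & q)=True s=True q=True
G(G((s & q))) holds globally = False
First violation at position 0.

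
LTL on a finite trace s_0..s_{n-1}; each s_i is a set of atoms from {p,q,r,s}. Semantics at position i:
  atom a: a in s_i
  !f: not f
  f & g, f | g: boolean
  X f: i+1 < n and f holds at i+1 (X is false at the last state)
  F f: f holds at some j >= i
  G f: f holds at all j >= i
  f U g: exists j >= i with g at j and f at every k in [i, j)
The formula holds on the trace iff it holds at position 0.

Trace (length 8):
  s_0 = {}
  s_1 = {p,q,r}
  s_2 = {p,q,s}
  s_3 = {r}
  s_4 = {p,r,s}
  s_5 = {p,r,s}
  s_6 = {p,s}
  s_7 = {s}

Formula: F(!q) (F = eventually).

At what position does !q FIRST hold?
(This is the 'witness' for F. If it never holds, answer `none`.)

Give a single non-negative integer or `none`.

s_0={}: !q=True q=False
s_1={p,q,r}: !q=False q=True
s_2={p,q,s}: !q=False q=True
s_3={r}: !q=True q=False
s_4={p,r,s}: !q=True q=False
s_5={p,r,s}: !q=True q=False
s_6={p,s}: !q=True q=False
s_7={s}: !q=True q=False
F(!q) holds; first witness at position 0.

Answer: 0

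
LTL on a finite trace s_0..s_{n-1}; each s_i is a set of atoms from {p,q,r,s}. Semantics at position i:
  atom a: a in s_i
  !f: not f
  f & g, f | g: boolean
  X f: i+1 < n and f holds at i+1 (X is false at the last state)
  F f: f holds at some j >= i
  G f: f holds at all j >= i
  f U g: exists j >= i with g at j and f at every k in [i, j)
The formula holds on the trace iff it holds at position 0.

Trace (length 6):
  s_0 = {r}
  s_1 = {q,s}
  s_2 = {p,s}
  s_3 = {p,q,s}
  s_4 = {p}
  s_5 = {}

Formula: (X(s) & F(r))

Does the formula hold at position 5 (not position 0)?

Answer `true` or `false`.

s_0={r}: (X(s) & F(r))=True X(s)=True s=False F(r)=True r=True
s_1={q,s}: (X(s) & F(r))=False X(s)=True s=True F(r)=False r=False
s_2={p,s}: (X(s) & F(r))=False X(s)=True s=True F(r)=False r=False
s_3={p,q,s}: (X(s) & F(r))=False X(s)=False s=True F(r)=False r=False
s_4={p}: (X(s) & F(r))=False X(s)=False s=False F(r)=False r=False
s_5={}: (X(s) & F(r))=False X(s)=False s=False F(r)=False r=False
Evaluating at position 5: result = False

Answer: false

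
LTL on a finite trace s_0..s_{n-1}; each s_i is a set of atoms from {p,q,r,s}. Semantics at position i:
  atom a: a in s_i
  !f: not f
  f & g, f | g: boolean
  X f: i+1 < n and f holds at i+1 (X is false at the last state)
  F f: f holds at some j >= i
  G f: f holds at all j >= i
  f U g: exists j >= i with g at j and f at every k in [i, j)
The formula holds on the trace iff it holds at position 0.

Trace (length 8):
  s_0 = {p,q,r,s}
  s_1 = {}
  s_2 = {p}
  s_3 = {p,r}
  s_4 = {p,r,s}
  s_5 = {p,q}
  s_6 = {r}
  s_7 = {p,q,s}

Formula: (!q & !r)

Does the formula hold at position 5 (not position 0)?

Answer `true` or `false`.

s_0={p,q,r,s}: (!q & !r)=False !q=False q=True !r=False r=True
s_1={}: (!q & !r)=True !q=True q=False !r=True r=False
s_2={p}: (!q & !r)=True !q=True q=False !r=True r=False
s_3={p,r}: (!q & !r)=False !q=True q=False !r=False r=True
s_4={p,r,s}: (!q & !r)=False !q=True q=False !r=False r=True
s_5={p,q}: (!q & !r)=False !q=False q=True !r=True r=False
s_6={r}: (!q & !r)=False !q=True q=False !r=False r=True
s_7={p,q,s}: (!q & !r)=False !q=False q=True !r=True r=False
Evaluating at position 5: result = False

Answer: false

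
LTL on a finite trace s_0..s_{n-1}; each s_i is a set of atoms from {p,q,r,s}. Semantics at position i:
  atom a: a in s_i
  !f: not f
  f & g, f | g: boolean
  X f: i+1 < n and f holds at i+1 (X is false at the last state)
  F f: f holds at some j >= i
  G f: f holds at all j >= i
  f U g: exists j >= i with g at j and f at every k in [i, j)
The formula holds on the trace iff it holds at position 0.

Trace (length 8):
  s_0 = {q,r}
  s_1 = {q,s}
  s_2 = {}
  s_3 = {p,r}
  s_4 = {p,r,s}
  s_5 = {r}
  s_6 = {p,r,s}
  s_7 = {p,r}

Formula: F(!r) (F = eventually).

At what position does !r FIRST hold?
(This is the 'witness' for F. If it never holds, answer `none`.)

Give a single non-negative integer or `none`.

Answer: 1

Derivation:
s_0={q,r}: !r=False r=True
s_1={q,s}: !r=True r=False
s_2={}: !r=True r=False
s_3={p,r}: !r=False r=True
s_4={p,r,s}: !r=False r=True
s_5={r}: !r=False r=True
s_6={p,r,s}: !r=False r=True
s_7={p,r}: !r=False r=True
F(!r) holds; first witness at position 1.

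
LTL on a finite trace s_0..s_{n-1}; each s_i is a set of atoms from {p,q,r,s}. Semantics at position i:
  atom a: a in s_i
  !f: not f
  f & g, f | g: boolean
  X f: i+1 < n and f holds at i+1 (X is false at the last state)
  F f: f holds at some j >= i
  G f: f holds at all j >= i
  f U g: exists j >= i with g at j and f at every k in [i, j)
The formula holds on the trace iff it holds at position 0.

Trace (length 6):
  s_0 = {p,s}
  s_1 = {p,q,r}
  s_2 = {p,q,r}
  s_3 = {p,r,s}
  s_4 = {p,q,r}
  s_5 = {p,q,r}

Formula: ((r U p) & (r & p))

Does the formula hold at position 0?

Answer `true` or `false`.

s_0={p,s}: ((r U p) & (r & p))=False (r U p)=True r=False p=True (r & p)=False
s_1={p,q,r}: ((r U p) & (r & p))=True (r U p)=True r=True p=True (r & p)=True
s_2={p,q,r}: ((r U p) & (r & p))=True (r U p)=True r=True p=True (r & p)=True
s_3={p,r,s}: ((r U p) & (r & p))=True (r U p)=True r=True p=True (r & p)=True
s_4={p,q,r}: ((r U p) & (r & p))=True (r U p)=True r=True p=True (r & p)=True
s_5={p,q,r}: ((r U p) & (r & p))=True (r U p)=True r=True p=True (r & p)=True

Answer: false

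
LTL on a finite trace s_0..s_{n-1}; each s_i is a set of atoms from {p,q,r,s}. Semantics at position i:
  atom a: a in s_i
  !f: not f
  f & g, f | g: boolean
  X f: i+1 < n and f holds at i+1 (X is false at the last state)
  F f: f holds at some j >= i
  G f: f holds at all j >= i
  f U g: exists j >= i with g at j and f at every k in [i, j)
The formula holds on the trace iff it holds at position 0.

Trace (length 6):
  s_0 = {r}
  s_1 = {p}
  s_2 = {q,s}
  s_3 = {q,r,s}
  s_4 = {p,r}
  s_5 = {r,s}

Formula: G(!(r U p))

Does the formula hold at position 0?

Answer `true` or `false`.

s_0={r}: G(!(r U p))=False !(r U p)=False (r U p)=True r=True p=False
s_1={p}: G(!(r U p))=False !(r U p)=False (r U p)=True r=False p=True
s_2={q,s}: G(!(r U p))=False !(r U p)=True (r U p)=False r=False p=False
s_3={q,r,s}: G(!(r U p))=False !(r U p)=False (r U p)=True r=True p=False
s_4={p,r}: G(!(r U p))=False !(r U p)=False (r U p)=True r=True p=True
s_5={r,s}: G(!(r U p))=True !(r U p)=True (r U p)=False r=True p=False

Answer: false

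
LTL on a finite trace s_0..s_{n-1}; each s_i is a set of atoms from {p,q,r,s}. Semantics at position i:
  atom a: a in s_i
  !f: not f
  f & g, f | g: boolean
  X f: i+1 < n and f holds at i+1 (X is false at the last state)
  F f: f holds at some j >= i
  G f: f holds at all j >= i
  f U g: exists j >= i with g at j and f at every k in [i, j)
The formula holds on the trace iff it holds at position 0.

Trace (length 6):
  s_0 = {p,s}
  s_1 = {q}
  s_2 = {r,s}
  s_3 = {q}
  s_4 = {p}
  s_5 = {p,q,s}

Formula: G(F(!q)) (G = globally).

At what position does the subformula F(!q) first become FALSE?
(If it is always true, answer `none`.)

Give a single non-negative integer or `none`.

s_0={p,s}: F(!q)=True !q=True q=False
s_1={q}: F(!q)=True !q=False q=True
s_2={r,s}: F(!q)=True !q=True q=False
s_3={q}: F(!q)=True !q=False q=True
s_4={p}: F(!q)=True !q=True q=False
s_5={p,q,s}: F(!q)=False !q=False q=True
G(F(!q)) holds globally = False
First violation at position 5.

Answer: 5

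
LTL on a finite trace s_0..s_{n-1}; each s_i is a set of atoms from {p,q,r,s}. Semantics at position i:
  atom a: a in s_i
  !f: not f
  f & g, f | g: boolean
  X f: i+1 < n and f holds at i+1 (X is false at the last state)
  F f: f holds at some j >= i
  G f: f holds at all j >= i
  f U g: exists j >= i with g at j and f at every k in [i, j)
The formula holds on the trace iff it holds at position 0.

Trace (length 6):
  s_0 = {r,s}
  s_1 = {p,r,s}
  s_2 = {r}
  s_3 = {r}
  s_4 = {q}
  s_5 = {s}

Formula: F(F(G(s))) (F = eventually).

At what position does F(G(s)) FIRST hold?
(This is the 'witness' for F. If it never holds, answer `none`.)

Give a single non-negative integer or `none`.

s_0={r,s}: F(G(s))=True G(s)=False s=True
s_1={p,r,s}: F(G(s))=True G(s)=False s=True
s_2={r}: F(G(s))=True G(s)=False s=False
s_3={r}: F(G(s))=True G(s)=False s=False
s_4={q}: F(G(s))=True G(s)=False s=False
s_5={s}: F(G(s))=True G(s)=True s=True
F(F(G(s))) holds; first witness at position 0.

Answer: 0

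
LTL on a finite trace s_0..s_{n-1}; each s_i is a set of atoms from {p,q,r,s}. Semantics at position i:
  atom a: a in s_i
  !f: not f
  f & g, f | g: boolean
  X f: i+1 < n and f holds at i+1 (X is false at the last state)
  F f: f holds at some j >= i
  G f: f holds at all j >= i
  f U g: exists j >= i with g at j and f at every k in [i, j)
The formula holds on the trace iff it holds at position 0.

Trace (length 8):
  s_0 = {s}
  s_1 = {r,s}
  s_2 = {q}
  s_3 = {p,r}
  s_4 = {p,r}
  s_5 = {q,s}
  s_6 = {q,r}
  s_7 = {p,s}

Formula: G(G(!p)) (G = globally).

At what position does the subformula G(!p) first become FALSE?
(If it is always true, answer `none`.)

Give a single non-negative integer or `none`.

Answer: 0

Derivation:
s_0={s}: G(!p)=False !p=True p=False
s_1={r,s}: G(!p)=False !p=True p=False
s_2={q}: G(!p)=False !p=True p=False
s_3={p,r}: G(!p)=False !p=False p=True
s_4={p,r}: G(!p)=False !p=False p=True
s_5={q,s}: G(!p)=False !p=True p=False
s_6={q,r}: G(!p)=False !p=True p=False
s_7={p,s}: G(!p)=False !p=False p=True
G(G(!p)) holds globally = False
First violation at position 0.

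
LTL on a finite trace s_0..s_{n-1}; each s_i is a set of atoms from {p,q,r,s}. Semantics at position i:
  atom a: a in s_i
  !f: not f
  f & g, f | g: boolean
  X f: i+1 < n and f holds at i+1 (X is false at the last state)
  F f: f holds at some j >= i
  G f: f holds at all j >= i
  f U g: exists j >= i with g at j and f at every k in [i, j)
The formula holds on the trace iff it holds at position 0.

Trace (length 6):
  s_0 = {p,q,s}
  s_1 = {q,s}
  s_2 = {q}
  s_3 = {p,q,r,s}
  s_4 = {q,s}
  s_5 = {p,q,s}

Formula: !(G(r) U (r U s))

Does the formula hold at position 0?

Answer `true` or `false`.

s_0={p,q,s}: !(G(r) U (r U s))=False (G(r) U (r U s))=True G(r)=False r=False (r U s)=True s=True
s_1={q,s}: !(G(r) U (r U s))=False (G(r) U (r U s))=True G(r)=False r=False (r U s)=True s=True
s_2={q}: !(G(r) U (r U s))=True (G(r) U (r U s))=False G(r)=False r=False (r U s)=False s=False
s_3={p,q,r,s}: !(G(r) U (r U s))=False (G(r) U (r U s))=True G(r)=False r=True (r U s)=True s=True
s_4={q,s}: !(G(r) U (r U s))=False (G(r) U (r U s))=True G(r)=False r=False (r U s)=True s=True
s_5={p,q,s}: !(G(r) U (r U s))=False (G(r) U (r U s))=True G(r)=False r=False (r U s)=True s=True

Answer: false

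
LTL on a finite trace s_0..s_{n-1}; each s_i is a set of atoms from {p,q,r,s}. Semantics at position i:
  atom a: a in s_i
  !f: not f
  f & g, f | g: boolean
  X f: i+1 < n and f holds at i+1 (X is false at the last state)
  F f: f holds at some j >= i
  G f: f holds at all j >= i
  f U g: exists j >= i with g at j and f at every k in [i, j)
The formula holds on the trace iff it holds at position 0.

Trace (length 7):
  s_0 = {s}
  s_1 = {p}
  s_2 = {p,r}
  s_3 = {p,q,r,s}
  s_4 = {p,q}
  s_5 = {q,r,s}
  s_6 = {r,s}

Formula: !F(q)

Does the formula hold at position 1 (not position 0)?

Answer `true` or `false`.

Answer: false

Derivation:
s_0={s}: !F(q)=False F(q)=True q=False
s_1={p}: !F(q)=False F(q)=True q=False
s_2={p,r}: !F(q)=False F(q)=True q=False
s_3={p,q,r,s}: !F(q)=False F(q)=True q=True
s_4={p,q}: !F(q)=False F(q)=True q=True
s_5={q,r,s}: !F(q)=False F(q)=True q=True
s_6={r,s}: !F(q)=True F(q)=False q=False
Evaluating at position 1: result = False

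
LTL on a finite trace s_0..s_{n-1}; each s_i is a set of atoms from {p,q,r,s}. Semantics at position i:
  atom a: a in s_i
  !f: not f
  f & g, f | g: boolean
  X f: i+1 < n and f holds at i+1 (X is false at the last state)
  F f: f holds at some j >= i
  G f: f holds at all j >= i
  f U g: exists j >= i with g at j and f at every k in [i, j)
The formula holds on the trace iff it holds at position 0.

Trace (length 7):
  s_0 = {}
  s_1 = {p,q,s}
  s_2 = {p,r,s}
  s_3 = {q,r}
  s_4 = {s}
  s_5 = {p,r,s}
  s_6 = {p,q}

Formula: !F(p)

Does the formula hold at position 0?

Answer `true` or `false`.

Answer: false

Derivation:
s_0={}: !F(p)=False F(p)=True p=False
s_1={p,q,s}: !F(p)=False F(p)=True p=True
s_2={p,r,s}: !F(p)=False F(p)=True p=True
s_3={q,r}: !F(p)=False F(p)=True p=False
s_4={s}: !F(p)=False F(p)=True p=False
s_5={p,r,s}: !F(p)=False F(p)=True p=True
s_6={p,q}: !F(p)=False F(p)=True p=True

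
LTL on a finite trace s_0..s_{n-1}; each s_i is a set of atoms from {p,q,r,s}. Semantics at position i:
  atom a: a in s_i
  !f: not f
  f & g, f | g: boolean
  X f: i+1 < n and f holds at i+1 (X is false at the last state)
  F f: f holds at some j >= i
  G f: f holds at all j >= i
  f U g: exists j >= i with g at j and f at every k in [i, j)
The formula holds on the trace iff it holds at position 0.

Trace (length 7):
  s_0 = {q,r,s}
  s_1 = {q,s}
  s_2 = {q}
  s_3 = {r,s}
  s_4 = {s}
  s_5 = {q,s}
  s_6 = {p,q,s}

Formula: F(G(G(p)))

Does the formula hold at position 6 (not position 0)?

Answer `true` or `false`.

s_0={q,r,s}: F(G(G(p)))=True G(G(p))=False G(p)=False p=False
s_1={q,s}: F(G(G(p)))=True G(G(p))=False G(p)=False p=False
s_2={q}: F(G(G(p)))=True G(G(p))=False G(p)=False p=False
s_3={r,s}: F(G(G(p)))=True G(G(p))=False G(p)=False p=False
s_4={s}: F(G(G(p)))=True G(G(p))=False G(p)=False p=False
s_5={q,s}: F(G(G(p)))=True G(G(p))=False G(p)=False p=False
s_6={p,q,s}: F(G(G(p)))=True G(G(p))=True G(p)=True p=True
Evaluating at position 6: result = True

Answer: true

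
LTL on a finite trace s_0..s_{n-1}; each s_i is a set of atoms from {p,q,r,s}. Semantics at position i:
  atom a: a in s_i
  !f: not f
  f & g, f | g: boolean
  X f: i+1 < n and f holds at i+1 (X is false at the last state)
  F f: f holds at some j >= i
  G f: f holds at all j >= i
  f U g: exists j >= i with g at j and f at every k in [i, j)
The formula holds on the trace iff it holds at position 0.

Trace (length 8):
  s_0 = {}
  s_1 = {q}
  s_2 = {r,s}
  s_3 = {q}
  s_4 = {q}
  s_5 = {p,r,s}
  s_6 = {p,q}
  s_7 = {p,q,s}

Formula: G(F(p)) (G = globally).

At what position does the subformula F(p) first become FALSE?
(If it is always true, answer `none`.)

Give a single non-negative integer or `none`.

Answer: none

Derivation:
s_0={}: F(p)=True p=False
s_1={q}: F(p)=True p=False
s_2={r,s}: F(p)=True p=False
s_3={q}: F(p)=True p=False
s_4={q}: F(p)=True p=False
s_5={p,r,s}: F(p)=True p=True
s_6={p,q}: F(p)=True p=True
s_7={p,q,s}: F(p)=True p=True
G(F(p)) holds globally = True
No violation — formula holds at every position.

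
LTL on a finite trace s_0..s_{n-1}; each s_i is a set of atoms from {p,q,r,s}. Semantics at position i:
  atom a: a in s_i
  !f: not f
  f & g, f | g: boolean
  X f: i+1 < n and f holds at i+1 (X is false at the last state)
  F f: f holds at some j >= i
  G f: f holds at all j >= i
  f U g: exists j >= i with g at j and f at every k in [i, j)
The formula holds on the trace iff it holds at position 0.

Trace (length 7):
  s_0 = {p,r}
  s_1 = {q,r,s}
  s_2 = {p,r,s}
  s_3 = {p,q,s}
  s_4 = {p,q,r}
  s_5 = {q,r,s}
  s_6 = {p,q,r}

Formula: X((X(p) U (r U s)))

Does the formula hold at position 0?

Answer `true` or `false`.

Answer: true

Derivation:
s_0={p,r}: X((X(p) U (r U s)))=True (X(p) U (r U s))=True X(p)=False p=True (r U s)=True r=True s=False
s_1={q,r,s}: X((X(p) U (r U s)))=True (X(p) U (r U s))=True X(p)=True p=False (r U s)=True r=True s=True
s_2={p,r,s}: X((X(p) U (r U s)))=True (X(p) U (r U s))=True X(p)=True p=True (r U s)=True r=True s=True
s_3={p,q,s}: X((X(p) U (r U s)))=True (X(p) U (r U s))=True X(p)=True p=True (r U s)=True r=False s=True
s_4={p,q,r}: X((X(p) U (r U s)))=True (X(p) U (r U s))=True X(p)=False p=True (r U s)=True r=True s=False
s_5={q,r,s}: X((X(p) U (r U s)))=False (X(p) U (r U s))=True X(p)=True p=False (r U s)=True r=True s=True
s_6={p,q,r}: X((X(p) U (r U s)))=False (X(p) U (r U s))=False X(p)=False p=True (r U s)=False r=True s=False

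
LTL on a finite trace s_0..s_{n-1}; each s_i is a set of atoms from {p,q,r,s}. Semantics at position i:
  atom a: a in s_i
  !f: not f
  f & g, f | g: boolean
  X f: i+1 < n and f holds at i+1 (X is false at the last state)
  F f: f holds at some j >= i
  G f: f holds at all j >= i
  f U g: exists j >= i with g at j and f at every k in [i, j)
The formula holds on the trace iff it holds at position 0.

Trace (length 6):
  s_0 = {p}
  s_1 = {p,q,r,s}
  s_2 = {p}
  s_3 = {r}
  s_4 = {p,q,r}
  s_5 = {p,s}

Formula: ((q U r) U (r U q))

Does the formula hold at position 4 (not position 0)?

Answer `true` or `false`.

Answer: true

Derivation:
s_0={p}: ((q U r) U (r U q))=False (q U r)=False q=False r=False (r U q)=False
s_1={p,q,r,s}: ((q U r) U (r U q))=True (q U r)=True q=True r=True (r U q)=True
s_2={p}: ((q U r) U (r U q))=False (q U r)=False q=False r=False (r U q)=False
s_3={r}: ((q U r) U (r U q))=True (q U r)=True q=False r=True (r U q)=True
s_4={p,q,r}: ((q U r) U (r U q))=True (q U r)=True q=True r=True (r U q)=True
s_5={p,s}: ((q U r) U (r U q))=False (q U r)=False q=False r=False (r U q)=False
Evaluating at position 4: result = True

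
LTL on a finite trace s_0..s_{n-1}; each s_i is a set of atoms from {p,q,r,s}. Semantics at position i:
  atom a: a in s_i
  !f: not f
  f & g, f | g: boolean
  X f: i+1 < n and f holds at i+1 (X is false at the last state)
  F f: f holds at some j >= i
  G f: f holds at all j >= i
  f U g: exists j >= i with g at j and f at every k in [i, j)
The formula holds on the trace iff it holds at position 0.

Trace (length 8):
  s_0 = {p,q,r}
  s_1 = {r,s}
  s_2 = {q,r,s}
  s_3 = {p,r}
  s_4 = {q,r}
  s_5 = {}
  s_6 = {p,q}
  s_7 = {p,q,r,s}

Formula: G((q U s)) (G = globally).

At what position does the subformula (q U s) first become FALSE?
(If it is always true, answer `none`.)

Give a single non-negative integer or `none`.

Answer: 3

Derivation:
s_0={p,q,r}: (q U s)=True q=True s=False
s_1={r,s}: (q U s)=True q=False s=True
s_2={q,r,s}: (q U s)=True q=True s=True
s_3={p,r}: (q U s)=False q=False s=False
s_4={q,r}: (q U s)=False q=True s=False
s_5={}: (q U s)=False q=False s=False
s_6={p,q}: (q U s)=True q=True s=False
s_7={p,q,r,s}: (q U s)=True q=True s=True
G((q U s)) holds globally = False
First violation at position 3.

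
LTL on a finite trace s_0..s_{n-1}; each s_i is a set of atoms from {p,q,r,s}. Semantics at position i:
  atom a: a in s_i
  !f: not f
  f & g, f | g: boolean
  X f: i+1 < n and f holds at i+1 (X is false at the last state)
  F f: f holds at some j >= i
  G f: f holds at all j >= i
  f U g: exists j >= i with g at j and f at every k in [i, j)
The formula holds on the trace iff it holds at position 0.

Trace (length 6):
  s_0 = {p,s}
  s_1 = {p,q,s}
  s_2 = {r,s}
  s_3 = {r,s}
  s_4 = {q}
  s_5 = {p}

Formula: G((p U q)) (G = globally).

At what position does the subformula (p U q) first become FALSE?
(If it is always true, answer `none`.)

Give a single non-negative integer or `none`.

Answer: 2

Derivation:
s_0={p,s}: (p U q)=True p=True q=False
s_1={p,q,s}: (p U q)=True p=True q=True
s_2={r,s}: (p U q)=False p=False q=False
s_3={r,s}: (p U q)=False p=False q=False
s_4={q}: (p U q)=True p=False q=True
s_5={p}: (p U q)=False p=True q=False
G((p U q)) holds globally = False
First violation at position 2.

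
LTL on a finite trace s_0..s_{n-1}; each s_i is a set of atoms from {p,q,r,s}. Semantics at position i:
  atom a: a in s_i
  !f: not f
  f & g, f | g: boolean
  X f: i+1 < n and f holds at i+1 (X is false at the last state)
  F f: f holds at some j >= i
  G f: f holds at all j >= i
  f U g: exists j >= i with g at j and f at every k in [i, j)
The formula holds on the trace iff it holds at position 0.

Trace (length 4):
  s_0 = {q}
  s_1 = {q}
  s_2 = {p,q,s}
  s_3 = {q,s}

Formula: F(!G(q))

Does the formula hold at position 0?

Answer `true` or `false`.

Answer: false

Derivation:
s_0={q}: F(!G(q))=False !G(q)=False G(q)=True q=True
s_1={q}: F(!G(q))=False !G(q)=False G(q)=True q=True
s_2={p,q,s}: F(!G(q))=False !G(q)=False G(q)=True q=True
s_3={q,s}: F(!G(q))=False !G(q)=False G(q)=True q=True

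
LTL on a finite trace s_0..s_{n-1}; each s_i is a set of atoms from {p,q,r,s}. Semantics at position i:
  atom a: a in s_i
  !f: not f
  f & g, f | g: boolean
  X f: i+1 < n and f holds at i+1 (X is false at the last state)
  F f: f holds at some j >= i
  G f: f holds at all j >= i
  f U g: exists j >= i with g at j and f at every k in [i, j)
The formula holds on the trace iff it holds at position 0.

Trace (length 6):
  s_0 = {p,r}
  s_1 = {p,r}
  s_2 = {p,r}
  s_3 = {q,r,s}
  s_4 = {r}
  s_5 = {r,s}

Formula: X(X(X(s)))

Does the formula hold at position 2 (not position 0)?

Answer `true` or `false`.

s_0={p,r}: X(X(X(s)))=True X(X(s))=False X(s)=False s=False
s_1={p,r}: X(X(X(s)))=False X(X(s))=True X(s)=False s=False
s_2={p,r}: X(X(X(s)))=True X(X(s))=False X(s)=True s=False
s_3={q,r,s}: X(X(X(s)))=False X(X(s))=True X(s)=False s=True
s_4={r}: X(X(X(s)))=False X(X(s))=False X(s)=True s=False
s_5={r,s}: X(X(X(s)))=False X(X(s))=False X(s)=False s=True
Evaluating at position 2: result = True

Answer: true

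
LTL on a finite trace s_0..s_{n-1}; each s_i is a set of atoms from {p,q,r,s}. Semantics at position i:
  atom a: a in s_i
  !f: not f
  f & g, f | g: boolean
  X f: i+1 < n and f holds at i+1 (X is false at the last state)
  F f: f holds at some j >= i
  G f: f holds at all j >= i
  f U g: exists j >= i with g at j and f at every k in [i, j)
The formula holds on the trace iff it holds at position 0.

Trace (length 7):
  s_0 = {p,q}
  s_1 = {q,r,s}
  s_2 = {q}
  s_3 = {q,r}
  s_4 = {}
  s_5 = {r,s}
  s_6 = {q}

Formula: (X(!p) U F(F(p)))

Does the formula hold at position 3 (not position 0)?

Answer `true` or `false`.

Answer: false

Derivation:
s_0={p,q}: (X(!p) U F(F(p)))=True X(!p)=True !p=False p=True F(F(p))=True F(p)=True
s_1={q,r,s}: (X(!p) U F(F(p)))=False X(!p)=True !p=True p=False F(F(p))=False F(p)=False
s_2={q}: (X(!p) U F(F(p)))=False X(!p)=True !p=True p=False F(F(p))=False F(p)=False
s_3={q,r}: (X(!p) U F(F(p)))=False X(!p)=True !p=True p=False F(F(p))=False F(p)=False
s_4={}: (X(!p) U F(F(p)))=False X(!p)=True !p=True p=False F(F(p))=False F(p)=False
s_5={r,s}: (X(!p) U F(F(p)))=False X(!p)=True !p=True p=False F(F(p))=False F(p)=False
s_6={q}: (X(!p) U F(F(p)))=False X(!p)=False !p=True p=False F(F(p))=False F(p)=False
Evaluating at position 3: result = False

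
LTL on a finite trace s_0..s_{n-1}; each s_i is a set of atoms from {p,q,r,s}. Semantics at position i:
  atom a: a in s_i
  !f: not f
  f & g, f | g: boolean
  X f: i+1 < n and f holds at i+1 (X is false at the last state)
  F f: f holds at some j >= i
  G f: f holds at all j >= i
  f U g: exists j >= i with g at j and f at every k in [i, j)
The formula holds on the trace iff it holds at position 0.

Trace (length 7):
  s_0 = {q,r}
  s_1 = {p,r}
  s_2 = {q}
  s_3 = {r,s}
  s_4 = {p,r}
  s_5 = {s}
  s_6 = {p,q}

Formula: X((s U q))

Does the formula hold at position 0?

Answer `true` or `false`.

Answer: false

Derivation:
s_0={q,r}: X((s U q))=False (s U q)=True s=False q=True
s_1={p,r}: X((s U q))=True (s U q)=False s=False q=False
s_2={q}: X((s U q))=False (s U q)=True s=False q=True
s_3={r,s}: X((s U q))=False (s U q)=False s=True q=False
s_4={p,r}: X((s U q))=True (s U q)=False s=False q=False
s_5={s}: X((s U q))=True (s U q)=True s=True q=False
s_6={p,q}: X((s U q))=False (s U q)=True s=False q=True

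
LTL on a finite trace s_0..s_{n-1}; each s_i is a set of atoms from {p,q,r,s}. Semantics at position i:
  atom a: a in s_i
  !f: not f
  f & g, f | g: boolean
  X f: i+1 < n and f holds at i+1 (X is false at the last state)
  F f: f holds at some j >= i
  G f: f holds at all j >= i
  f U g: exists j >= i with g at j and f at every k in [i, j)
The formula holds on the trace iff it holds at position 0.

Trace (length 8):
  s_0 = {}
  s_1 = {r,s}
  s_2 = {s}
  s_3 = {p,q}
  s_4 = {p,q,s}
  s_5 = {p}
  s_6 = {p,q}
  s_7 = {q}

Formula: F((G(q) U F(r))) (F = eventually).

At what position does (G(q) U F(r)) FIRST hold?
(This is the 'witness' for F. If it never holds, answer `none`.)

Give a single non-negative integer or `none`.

s_0={}: (G(q) U F(r))=True G(q)=False q=False F(r)=True r=False
s_1={r,s}: (G(q) U F(r))=True G(q)=False q=False F(r)=True r=True
s_2={s}: (G(q) U F(r))=False G(q)=False q=False F(r)=False r=False
s_3={p,q}: (G(q) U F(r))=False G(q)=False q=True F(r)=False r=False
s_4={p,q,s}: (G(q) U F(r))=False G(q)=False q=True F(r)=False r=False
s_5={p}: (G(q) U F(r))=False G(q)=False q=False F(r)=False r=False
s_6={p,q}: (G(q) U F(r))=False G(q)=True q=True F(r)=False r=False
s_7={q}: (G(q) U F(r))=False G(q)=True q=True F(r)=False r=False
F((G(q) U F(r))) holds; first witness at position 0.

Answer: 0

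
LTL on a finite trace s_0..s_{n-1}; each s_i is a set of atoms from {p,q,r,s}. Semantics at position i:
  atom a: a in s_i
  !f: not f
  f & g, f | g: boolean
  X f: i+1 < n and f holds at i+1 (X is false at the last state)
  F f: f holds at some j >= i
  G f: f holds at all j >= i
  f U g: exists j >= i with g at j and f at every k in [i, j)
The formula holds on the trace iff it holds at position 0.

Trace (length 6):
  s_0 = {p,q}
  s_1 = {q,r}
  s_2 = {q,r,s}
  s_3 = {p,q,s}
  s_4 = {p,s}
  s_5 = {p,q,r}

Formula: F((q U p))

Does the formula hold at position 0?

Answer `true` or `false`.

Answer: true

Derivation:
s_0={p,q}: F((q U p))=True (q U p)=True q=True p=True
s_1={q,r}: F((q U p))=True (q U p)=True q=True p=False
s_2={q,r,s}: F((q U p))=True (q U p)=True q=True p=False
s_3={p,q,s}: F((q U p))=True (q U p)=True q=True p=True
s_4={p,s}: F((q U p))=True (q U p)=True q=False p=True
s_5={p,q,r}: F((q U p))=True (q U p)=True q=True p=True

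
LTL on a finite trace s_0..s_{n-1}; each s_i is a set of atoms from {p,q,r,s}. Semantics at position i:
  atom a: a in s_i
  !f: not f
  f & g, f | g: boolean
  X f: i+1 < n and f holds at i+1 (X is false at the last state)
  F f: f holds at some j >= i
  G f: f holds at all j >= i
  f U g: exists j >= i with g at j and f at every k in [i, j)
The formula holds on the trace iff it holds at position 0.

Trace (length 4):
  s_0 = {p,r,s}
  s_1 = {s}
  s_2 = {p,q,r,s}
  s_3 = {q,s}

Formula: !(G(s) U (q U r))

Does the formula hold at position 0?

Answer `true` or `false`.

s_0={p,r,s}: !(G(s) U (q U r))=False (G(s) U (q U r))=True G(s)=True s=True (q U r)=True q=False r=True
s_1={s}: !(G(s) U (q U r))=False (G(s) U (q U r))=True G(s)=True s=True (q U r)=False q=False r=False
s_2={p,q,r,s}: !(G(s) U (q U r))=False (G(s) U (q U r))=True G(s)=True s=True (q U r)=True q=True r=True
s_3={q,s}: !(G(s) U (q U r))=True (G(s) U (q U r))=False G(s)=True s=True (q U r)=False q=True r=False

Answer: false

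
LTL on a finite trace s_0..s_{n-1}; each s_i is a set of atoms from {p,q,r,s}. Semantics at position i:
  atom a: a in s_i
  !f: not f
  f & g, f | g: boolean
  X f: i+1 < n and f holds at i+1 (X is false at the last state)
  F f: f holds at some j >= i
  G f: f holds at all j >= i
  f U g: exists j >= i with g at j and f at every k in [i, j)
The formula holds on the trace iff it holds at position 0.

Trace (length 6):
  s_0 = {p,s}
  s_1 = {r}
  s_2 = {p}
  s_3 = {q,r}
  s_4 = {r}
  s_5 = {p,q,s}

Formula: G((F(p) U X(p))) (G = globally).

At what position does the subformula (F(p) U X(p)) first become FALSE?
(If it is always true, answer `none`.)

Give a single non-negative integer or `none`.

Answer: 5

Derivation:
s_0={p,s}: (F(p) U X(p))=True F(p)=True p=True X(p)=False
s_1={r}: (F(p) U X(p))=True F(p)=True p=False X(p)=True
s_2={p}: (F(p) U X(p))=True F(p)=True p=True X(p)=False
s_3={q,r}: (F(p) U X(p))=True F(p)=True p=False X(p)=False
s_4={r}: (F(p) U X(p))=True F(p)=True p=False X(p)=True
s_5={p,q,s}: (F(p) U X(p))=False F(p)=True p=True X(p)=False
G((F(p) U X(p))) holds globally = False
First violation at position 5.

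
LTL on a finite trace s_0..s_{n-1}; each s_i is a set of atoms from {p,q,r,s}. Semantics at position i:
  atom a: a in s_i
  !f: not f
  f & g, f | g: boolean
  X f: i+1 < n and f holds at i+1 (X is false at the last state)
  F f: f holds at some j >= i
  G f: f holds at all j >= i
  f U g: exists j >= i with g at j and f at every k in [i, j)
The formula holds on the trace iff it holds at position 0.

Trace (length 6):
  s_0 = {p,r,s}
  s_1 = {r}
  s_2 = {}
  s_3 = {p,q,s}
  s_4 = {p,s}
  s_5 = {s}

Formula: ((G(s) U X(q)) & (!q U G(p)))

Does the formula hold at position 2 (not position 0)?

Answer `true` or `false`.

s_0={p,r,s}: ((G(s) U X(q)) & (!q U G(p)))=False (G(s) U X(q))=False G(s)=False s=True X(q)=False q=False (!q U G(p))=False !q=True G(p)=False p=True
s_1={r}: ((G(s) U X(q)) & (!q U G(p)))=False (G(s) U X(q))=False G(s)=False s=False X(q)=False q=False (!q U G(p))=False !q=True G(p)=False p=False
s_2={}: ((G(s) U X(q)) & (!q U G(p)))=False (G(s) U X(q))=True G(s)=False s=False X(q)=True q=False (!q U G(p))=False !q=True G(p)=False p=False
s_3={p,q,s}: ((G(s) U X(q)) & (!q U G(p)))=False (G(s) U X(q))=False G(s)=True s=True X(q)=False q=True (!q U G(p))=False !q=False G(p)=False p=True
s_4={p,s}: ((G(s) U X(q)) & (!q U G(p)))=False (G(s) U X(q))=False G(s)=True s=True X(q)=False q=False (!q U G(p))=False !q=True G(p)=False p=True
s_5={s}: ((G(s) U X(q)) & (!q U G(p)))=False (G(s) U X(q))=False G(s)=True s=True X(q)=False q=False (!q U G(p))=False !q=True G(p)=False p=False
Evaluating at position 2: result = False

Answer: false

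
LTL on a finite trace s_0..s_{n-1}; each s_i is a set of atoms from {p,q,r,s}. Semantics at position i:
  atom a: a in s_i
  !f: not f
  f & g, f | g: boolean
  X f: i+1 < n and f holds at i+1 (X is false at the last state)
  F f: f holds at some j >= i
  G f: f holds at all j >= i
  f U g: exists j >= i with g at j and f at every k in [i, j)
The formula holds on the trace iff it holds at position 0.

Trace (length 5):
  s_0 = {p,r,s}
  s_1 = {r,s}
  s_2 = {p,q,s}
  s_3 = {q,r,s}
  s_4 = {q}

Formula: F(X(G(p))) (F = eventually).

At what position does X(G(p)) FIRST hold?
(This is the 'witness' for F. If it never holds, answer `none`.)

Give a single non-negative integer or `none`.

s_0={p,r,s}: X(G(p))=False G(p)=False p=True
s_1={r,s}: X(G(p))=False G(p)=False p=False
s_2={p,q,s}: X(G(p))=False G(p)=False p=True
s_3={q,r,s}: X(G(p))=False G(p)=False p=False
s_4={q}: X(G(p))=False G(p)=False p=False
F(X(G(p))) does not hold (no witness exists).

Answer: none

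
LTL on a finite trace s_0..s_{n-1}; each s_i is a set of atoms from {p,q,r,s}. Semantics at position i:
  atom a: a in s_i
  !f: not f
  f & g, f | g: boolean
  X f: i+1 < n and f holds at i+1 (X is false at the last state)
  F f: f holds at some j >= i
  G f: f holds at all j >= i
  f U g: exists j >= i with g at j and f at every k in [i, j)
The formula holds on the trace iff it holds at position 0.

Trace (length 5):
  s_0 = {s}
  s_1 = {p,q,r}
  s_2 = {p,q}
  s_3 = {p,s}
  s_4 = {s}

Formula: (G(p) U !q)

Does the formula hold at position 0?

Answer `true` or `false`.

s_0={s}: (G(p) U !q)=True G(p)=False p=False !q=True q=False
s_1={p,q,r}: (G(p) U !q)=False G(p)=False p=True !q=False q=True
s_2={p,q}: (G(p) U !q)=False G(p)=False p=True !q=False q=True
s_3={p,s}: (G(p) U !q)=True G(p)=False p=True !q=True q=False
s_4={s}: (G(p) U !q)=True G(p)=False p=False !q=True q=False

Answer: true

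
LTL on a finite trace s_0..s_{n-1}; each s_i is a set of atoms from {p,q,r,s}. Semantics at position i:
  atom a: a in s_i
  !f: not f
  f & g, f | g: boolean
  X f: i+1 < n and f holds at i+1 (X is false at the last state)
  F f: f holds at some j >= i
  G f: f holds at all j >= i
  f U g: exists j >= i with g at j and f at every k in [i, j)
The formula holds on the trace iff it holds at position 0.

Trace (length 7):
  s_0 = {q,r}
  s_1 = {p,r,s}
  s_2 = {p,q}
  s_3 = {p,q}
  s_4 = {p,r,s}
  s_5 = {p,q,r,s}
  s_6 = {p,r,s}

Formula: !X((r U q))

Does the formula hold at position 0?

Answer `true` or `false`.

s_0={q,r}: !X((r U q))=False X((r U q))=True (r U q)=True r=True q=True
s_1={p,r,s}: !X((r U q))=False X((r U q))=True (r U q)=True r=True q=False
s_2={p,q}: !X((r U q))=False X((r U q))=True (r U q)=True r=False q=True
s_3={p,q}: !X((r U q))=False X((r U q))=True (r U q)=True r=False q=True
s_4={p,r,s}: !X((r U q))=False X((r U q))=True (r U q)=True r=True q=False
s_5={p,q,r,s}: !X((r U q))=True X((r U q))=False (r U q)=True r=True q=True
s_6={p,r,s}: !X((r U q))=True X((r U q))=False (r U q)=False r=True q=False

Answer: false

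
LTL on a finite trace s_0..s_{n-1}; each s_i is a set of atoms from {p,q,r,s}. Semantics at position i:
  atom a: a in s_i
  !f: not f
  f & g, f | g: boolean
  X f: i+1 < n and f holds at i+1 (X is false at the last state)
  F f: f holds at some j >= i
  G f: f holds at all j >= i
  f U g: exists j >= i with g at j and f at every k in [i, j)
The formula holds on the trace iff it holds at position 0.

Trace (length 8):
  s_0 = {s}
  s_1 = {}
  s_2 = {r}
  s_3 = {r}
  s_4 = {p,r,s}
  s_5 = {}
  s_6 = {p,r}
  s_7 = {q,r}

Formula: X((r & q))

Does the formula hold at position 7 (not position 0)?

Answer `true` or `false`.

Answer: false

Derivation:
s_0={s}: X((r & q))=False (r & q)=False r=False q=False
s_1={}: X((r & q))=False (r & q)=False r=False q=False
s_2={r}: X((r & q))=False (r & q)=False r=True q=False
s_3={r}: X((r & q))=False (r & q)=False r=True q=False
s_4={p,r,s}: X((r & q))=False (r & q)=False r=True q=False
s_5={}: X((r & q))=False (r & q)=False r=False q=False
s_6={p,r}: X((r & q))=True (r & q)=False r=True q=False
s_7={q,r}: X((r & q))=False (r & q)=True r=True q=True
Evaluating at position 7: result = False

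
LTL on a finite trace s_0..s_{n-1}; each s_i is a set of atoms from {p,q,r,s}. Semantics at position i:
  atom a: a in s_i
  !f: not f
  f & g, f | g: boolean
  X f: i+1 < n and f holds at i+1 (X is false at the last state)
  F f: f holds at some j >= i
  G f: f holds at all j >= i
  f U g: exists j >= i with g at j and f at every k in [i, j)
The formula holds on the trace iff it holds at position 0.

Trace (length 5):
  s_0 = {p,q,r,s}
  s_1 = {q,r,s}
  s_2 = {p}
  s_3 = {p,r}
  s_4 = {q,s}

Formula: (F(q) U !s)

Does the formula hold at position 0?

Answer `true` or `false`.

Answer: true

Derivation:
s_0={p,q,r,s}: (F(q) U !s)=True F(q)=True q=True !s=False s=True
s_1={q,r,s}: (F(q) U !s)=True F(q)=True q=True !s=False s=True
s_2={p}: (F(q) U !s)=True F(q)=True q=False !s=True s=False
s_3={p,r}: (F(q) U !s)=True F(q)=True q=False !s=True s=False
s_4={q,s}: (F(q) U !s)=False F(q)=True q=True !s=False s=True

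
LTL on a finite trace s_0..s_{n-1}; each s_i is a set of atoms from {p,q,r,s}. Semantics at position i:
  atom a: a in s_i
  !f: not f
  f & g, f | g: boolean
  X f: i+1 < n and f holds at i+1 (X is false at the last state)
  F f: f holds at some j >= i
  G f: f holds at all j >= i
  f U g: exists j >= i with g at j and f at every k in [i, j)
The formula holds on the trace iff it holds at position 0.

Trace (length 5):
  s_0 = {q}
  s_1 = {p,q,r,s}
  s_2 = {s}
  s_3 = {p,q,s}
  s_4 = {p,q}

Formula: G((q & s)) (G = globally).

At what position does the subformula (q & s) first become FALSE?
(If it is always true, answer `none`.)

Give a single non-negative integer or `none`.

s_0={q}: (q & s)=False q=True s=False
s_1={p,q,r,s}: (q & s)=True q=True s=True
s_2={s}: (q & s)=False q=False s=True
s_3={p,q,s}: (q & s)=True q=True s=True
s_4={p,q}: (q & s)=False q=True s=False
G((q & s)) holds globally = False
First violation at position 0.

Answer: 0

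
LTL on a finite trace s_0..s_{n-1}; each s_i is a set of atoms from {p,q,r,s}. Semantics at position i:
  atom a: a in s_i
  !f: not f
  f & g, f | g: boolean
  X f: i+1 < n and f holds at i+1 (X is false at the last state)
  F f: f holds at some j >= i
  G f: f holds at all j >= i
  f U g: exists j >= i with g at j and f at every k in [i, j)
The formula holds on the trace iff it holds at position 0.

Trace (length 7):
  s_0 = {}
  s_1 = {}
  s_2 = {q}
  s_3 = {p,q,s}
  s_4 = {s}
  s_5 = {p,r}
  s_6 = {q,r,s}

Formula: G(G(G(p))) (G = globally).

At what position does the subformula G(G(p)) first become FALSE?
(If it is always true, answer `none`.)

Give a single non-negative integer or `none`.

s_0={}: G(G(p))=False G(p)=False p=False
s_1={}: G(G(p))=False G(p)=False p=False
s_2={q}: G(G(p))=False G(p)=False p=False
s_3={p,q,s}: G(G(p))=False G(p)=False p=True
s_4={s}: G(G(p))=False G(p)=False p=False
s_5={p,r}: G(G(p))=False G(p)=False p=True
s_6={q,r,s}: G(G(p))=False G(p)=False p=False
G(G(G(p))) holds globally = False
First violation at position 0.

Answer: 0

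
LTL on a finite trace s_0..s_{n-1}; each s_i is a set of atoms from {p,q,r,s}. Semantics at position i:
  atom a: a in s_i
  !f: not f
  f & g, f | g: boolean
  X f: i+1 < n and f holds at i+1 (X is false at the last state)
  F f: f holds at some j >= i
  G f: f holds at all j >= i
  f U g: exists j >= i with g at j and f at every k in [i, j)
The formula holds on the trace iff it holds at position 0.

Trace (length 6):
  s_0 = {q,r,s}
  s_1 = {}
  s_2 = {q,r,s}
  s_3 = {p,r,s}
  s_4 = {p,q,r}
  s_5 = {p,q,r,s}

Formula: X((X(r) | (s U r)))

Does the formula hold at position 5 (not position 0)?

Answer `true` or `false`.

Answer: false

Derivation:
s_0={q,r,s}: X((X(r) | (s U r)))=True (X(r) | (s U r))=True X(r)=False r=True (s U r)=True s=True
s_1={}: X((X(r) | (s U r)))=True (X(r) | (s U r))=True X(r)=True r=False (s U r)=False s=False
s_2={q,r,s}: X((X(r) | (s U r)))=True (X(r) | (s U r))=True X(r)=True r=True (s U r)=True s=True
s_3={p,r,s}: X((X(r) | (s U r)))=True (X(r) | (s U r))=True X(r)=True r=True (s U r)=True s=True
s_4={p,q,r}: X((X(r) | (s U r)))=True (X(r) | (s U r))=True X(r)=True r=True (s U r)=True s=False
s_5={p,q,r,s}: X((X(r) | (s U r)))=False (X(r) | (s U r))=True X(r)=False r=True (s U r)=True s=True
Evaluating at position 5: result = False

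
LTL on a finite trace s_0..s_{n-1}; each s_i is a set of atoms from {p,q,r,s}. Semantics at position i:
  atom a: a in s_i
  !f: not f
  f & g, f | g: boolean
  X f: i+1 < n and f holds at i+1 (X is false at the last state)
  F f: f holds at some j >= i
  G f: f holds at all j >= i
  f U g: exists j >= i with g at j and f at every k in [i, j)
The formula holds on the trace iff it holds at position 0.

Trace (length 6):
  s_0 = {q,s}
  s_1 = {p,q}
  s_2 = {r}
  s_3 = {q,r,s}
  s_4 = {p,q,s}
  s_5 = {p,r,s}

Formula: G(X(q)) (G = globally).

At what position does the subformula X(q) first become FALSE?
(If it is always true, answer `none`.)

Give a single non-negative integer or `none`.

s_0={q,s}: X(q)=True q=True
s_1={p,q}: X(q)=False q=True
s_2={r}: X(q)=True q=False
s_3={q,r,s}: X(q)=True q=True
s_4={p,q,s}: X(q)=False q=True
s_5={p,r,s}: X(q)=False q=False
G(X(q)) holds globally = False
First violation at position 1.

Answer: 1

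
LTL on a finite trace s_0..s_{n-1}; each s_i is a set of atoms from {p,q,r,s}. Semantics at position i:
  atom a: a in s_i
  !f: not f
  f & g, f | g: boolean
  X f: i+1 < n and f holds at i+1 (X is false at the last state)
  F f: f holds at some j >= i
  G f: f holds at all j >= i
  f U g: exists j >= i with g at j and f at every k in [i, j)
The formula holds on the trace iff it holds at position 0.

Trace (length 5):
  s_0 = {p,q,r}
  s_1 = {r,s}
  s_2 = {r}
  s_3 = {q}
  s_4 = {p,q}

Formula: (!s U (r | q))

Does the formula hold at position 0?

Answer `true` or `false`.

Answer: true

Derivation:
s_0={p,q,r}: (!s U (r | q))=True !s=True s=False (r | q)=True r=True q=True
s_1={r,s}: (!s U (r | q))=True !s=False s=True (r | q)=True r=True q=False
s_2={r}: (!s U (r | q))=True !s=True s=False (r | q)=True r=True q=False
s_3={q}: (!s U (r | q))=True !s=True s=False (r | q)=True r=False q=True
s_4={p,q}: (!s U (r | q))=True !s=True s=False (r | q)=True r=False q=True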